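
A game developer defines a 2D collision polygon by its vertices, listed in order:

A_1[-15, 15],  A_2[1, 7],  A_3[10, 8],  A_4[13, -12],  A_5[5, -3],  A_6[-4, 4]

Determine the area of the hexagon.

Cross-terms: -120, -62, -224, 21, 8, 0  ⇒  Σ = -377
Area = |Σ|/2 = 188.5.

188.5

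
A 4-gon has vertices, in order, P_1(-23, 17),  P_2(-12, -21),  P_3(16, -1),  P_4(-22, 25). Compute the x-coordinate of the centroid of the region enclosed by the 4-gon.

Apply the shoelace formula. First the cross-terms c_i = x_i·y_{i+1} − x_{i+1}·y_i:
  687, 348, 378, 201  ⇒  2A = 1614, A = 807.
Then Σ (x_i + x_{i+1})·c_i = -33966, so x̄ = -33966 / (6·807) = -1887/269.

-1887/269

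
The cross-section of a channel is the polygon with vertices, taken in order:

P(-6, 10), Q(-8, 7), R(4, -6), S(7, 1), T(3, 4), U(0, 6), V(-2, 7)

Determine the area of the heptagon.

Apply Gauss's area formula: 2A = Σ (x_i·y_{i+1} − x_{i+1}·y_i), indices taken mod 7.
Cross-terms: 38, 20, 46, 25, 18, 12, 22  ⇒  Σ = 181
Area = |Σ|/2 = 90.5.

90.5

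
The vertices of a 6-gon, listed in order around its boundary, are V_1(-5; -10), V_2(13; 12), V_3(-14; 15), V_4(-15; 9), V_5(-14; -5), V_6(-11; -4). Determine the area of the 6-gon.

Apply the shoelace (surveyor's) formula: 2A = Σ (x_i·y_{i+1} − x_{i+1}·y_i), indices taken mod 6.
V_1→V_2: (-5)(12) − (13)(-10) = 70
V_2→V_3: (13)(15) − (-14)(12) = 363
V_3→V_4: (-14)(9) − (-15)(15) = 99
V_4→V_5: (-15)(-5) − (-14)(9) = 201
V_5→V_6: (-14)(-4) − (-11)(-5) = 1
V_6→V_1: (-11)(-10) − (-5)(-4) = 90
Σ = 824
Area = |Σ|/2 = 412.

412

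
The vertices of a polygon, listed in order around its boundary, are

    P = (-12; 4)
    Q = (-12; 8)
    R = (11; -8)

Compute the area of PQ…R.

46

Σ = (-48) + (8) + (-52) = -92
Area = |Σ|/2 = 46.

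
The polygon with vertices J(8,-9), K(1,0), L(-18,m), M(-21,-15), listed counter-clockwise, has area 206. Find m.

Write out the shoelace sum; only the two edges meeting at L involve m:
2·Area = [(1·m − (-18)·0) + ((-18)·(-15) − (-21)·m)] + 318
       = 22·m + 588 = 412
⇒ m = -8.

-8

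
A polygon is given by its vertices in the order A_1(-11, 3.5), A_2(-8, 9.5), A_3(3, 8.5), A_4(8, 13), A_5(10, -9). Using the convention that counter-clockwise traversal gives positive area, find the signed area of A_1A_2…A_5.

Apply Gauss's area formula: 2A = Σ (x_i·y_{i+1} − x_{i+1}·y_i), indices taken mod 5.
Σ = (-76.5) + (-96.5) + (-29) + (-202) + (-64) = -468
Signed area = Σ/2 = -234 (negative ⇒ clockwise traversal).

-234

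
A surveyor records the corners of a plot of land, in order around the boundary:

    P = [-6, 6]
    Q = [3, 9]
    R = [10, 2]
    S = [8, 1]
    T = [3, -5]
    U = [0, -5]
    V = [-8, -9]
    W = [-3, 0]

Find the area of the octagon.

Apply Gauss's area formula: 2A = Σ (x_i·y_{i+1} − x_{i+1}·y_i), indices taken mod 8.
Cross-terms: -72, -84, -6, -43, -15, -40, -27, -18  ⇒  Σ = -305
Area = |Σ|/2 = 152.5.

152.5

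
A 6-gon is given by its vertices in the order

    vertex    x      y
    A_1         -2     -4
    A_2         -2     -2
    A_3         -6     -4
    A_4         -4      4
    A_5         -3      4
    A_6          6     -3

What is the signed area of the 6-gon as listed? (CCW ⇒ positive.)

Apply the shoelace formula: 2A = Σ (x_i·y_{i+1} − x_{i+1}·y_i), indices taken mod 6.
Σ = (-4) + (-4) + (-40) + (-4) + (-15) + (-30) = -97
Signed area = Σ/2 = -48.5 (negative ⇒ clockwise traversal).

-48.5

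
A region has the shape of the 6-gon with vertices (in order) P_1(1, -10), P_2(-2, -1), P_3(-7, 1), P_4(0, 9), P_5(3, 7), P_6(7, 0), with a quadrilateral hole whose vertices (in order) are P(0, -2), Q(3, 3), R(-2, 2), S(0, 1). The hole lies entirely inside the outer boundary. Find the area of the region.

111.5

Outer boundary:
Apply Gauss's area formula: 2A = Σ (x_i·y_{i+1} − x_{i+1}·y_i), indices taken mod 6.
Cross-terms: -21, -9, -63, -27, -49, -70  ⇒  Σ = -239
Area = |Σ|/2 = 119.5.
Hole:
Apply Gauss's area formula: 2A = Σ (x_i·y_{i+1} − x_{i+1}·y_i), indices taken mod 4.
Σ = (6) + (12) + (-2) + (0) = 16
Area = |Σ|/2 = 8.
Net area = 119.5 − 8 = 111.5.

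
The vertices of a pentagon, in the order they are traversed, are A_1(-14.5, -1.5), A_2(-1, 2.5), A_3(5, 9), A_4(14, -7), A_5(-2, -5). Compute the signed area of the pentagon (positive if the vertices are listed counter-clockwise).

-186.875

Σ = (-37.75) + (-21.5) + (-161) + (-84) + (-69.5) = -373.75
Signed area = Σ/2 = -186.875 (negative ⇒ clockwise traversal).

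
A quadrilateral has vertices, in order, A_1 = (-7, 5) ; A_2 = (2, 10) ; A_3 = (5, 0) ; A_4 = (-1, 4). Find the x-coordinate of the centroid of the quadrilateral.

Apply the shoelace formula. First the cross-terms c_i = x_i·y_{i+1} − x_{i+1}·y_i:
  -80, -50, 20, 23  ⇒  2A = -87, A = -43.5.
Then Σ (x_i + x_{i+1})·c_i = -54, so x̄ = -54 / (6·(-43.5)) = 6/29.

6/29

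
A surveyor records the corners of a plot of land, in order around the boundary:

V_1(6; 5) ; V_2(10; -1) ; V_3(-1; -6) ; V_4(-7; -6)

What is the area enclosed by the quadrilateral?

76

Apply the shoelace formula: 2A = Σ (x_i·y_{i+1} − x_{i+1}·y_i), indices taken mod 4.
Σ = (-56) + (-61) + (-36) + (1) = -152
Area = |Σ|/2 = 76.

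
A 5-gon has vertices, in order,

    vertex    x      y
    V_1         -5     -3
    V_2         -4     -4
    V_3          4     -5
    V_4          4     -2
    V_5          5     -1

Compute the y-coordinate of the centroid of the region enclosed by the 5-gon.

Apply the surveyor's formula. First the cross-terms c_i = x_i·y_{i+1} − x_{i+1}·y_i:
  8, 36, 12, 6, -20  ⇒  2A = 42, A = 21.
Then Σ (y_i + y_{i+1})·c_i = -402, so ȳ = -402 / (6·21) = -67/21.

-67/21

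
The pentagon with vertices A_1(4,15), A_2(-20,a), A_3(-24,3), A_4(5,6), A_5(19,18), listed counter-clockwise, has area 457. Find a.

The doubled signed area Σ (x_i y_{i+1} − x_{i+1} y_i) is linear in a.
With a=0 it equals 270; the coefficient of a is 28 (from the two edges through A_2).
So 28·a + 270 = 2·457 = 914 ⇒ a = 23.

23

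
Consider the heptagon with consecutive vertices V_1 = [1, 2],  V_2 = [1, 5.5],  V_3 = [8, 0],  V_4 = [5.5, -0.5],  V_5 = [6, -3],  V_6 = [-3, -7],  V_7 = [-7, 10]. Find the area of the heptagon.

V_1→V_2: (1)(5.5) − (1)(2) = 3.5
V_2→V_3: (1)(0) − (8)(5.5) = -44
V_3→V_4: (8)(-0.5) − (5.5)(0) = -4
V_4→V_5: (5.5)(-3) − (6)(-0.5) = -13.5
V_5→V_6: (6)(-7) − (-3)(-3) = -51
V_6→V_7: (-3)(10) − (-7)(-7) = -79
V_7→V_1: (-7)(2) − (1)(10) = -24
Σ = -212
Area = |Σ|/2 = 106.

106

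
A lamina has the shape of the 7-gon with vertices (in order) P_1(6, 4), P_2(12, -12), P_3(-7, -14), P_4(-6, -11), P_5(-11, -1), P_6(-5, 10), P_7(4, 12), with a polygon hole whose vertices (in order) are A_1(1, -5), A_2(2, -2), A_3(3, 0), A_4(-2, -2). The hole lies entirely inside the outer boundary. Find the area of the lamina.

Outer boundary:
Apply the shoelace (surveyor's) formula: 2A = Σ (x_i·y_{i+1} − x_{i+1}·y_i), indices taken mod 7.
P_1→P_2: (6)(-12) − (12)(4) = -120
P_2→P_3: (12)(-14) − (-7)(-12) = -252
P_3→P_4: (-7)(-11) − (-6)(-14) = -7
P_4→P_5: (-6)(-1) − (-11)(-11) = -115
P_5→P_6: (-11)(10) − (-5)(-1) = -115
P_6→P_7: (-5)(12) − (4)(10) = -100
P_7→P_1: (4)(4) − (6)(12) = -56
Σ = -765
Area = |Σ|/2 = 382.5.
Hole:
Apply the shoelace (surveyor's) formula: 2A = Σ (x_i·y_{i+1} − x_{i+1}·y_i), indices taken mod 4.
Σ = (8) + (6) + (-6) + (12) = 20
Area = |Σ|/2 = 10.
Net area = 382.5 − 10 = 372.5.

372.5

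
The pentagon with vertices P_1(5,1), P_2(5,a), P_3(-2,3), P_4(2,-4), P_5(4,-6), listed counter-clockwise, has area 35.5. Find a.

The doubled signed area Σ (x_i y_{i+1} − x_{i+1} y_i) is linear in a.
With a=0 it equals 50; the coefficient of a is 7 (from the two edges through P_2).
So 7·a + 50 = 2·35.5 = 71 ⇒ a = 3.

3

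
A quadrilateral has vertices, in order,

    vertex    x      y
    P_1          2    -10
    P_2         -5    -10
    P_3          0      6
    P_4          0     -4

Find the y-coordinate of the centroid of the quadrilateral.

-352/69

Apply the shoelace formula. First the cross-terms c_i = x_i·y_{i+1} − x_{i+1}·y_i:
  -70, -30, 0, 8  ⇒  2A = -92, A = -46.
Then Σ (y_i + y_{i+1})·c_i = 1408, so ȳ = 1408 / (6·(-46)) = -352/69.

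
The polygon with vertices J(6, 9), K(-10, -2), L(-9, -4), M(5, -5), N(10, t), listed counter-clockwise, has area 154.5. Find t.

-4

Write out the shoelace sum; only the two edges meeting at N involve t:
2·Area = [(5·t − 10·(-5)) + (10·9 − 6·t)] + 165
       = -1·t + 305 = 309
⇒ t = -4.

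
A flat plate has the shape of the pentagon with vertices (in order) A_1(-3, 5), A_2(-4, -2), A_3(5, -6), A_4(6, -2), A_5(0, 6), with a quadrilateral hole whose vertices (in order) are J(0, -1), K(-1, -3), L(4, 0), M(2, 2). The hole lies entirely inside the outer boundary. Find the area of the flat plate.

Outer boundary:
Apply the shoelace formula: 2A = Σ (x_i·y_{i+1} − x_{i+1}·y_i), indices taken mod 5.
Σ = (26) + (34) + (26) + (36) + (18) = 140
Area = |Σ|/2 = 70.
Hole:
Apply the shoelace formula: 2A = Σ (x_i·y_{i+1} − x_{i+1}·y_i), indices taken mod 4.
J→K: (0)(-3) − (-1)(-1) = -1
K→L: (-1)(0) − (4)(-3) = 12
L→M: (4)(2) − (2)(0) = 8
M→J: (2)(-1) − (0)(2) = -2
Σ = 17
Area = |Σ|/2 = 8.5.
Net area = 70 − 8.5 = 61.5.

61.5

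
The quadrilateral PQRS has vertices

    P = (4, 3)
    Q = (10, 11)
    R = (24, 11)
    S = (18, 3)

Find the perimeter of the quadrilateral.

|PQ| = √((6)² + (8)²) = √100 = 10
|QR| = √((14)² + (0)²) = √196 = 14
|RS| = √((-6)² + (-8)²) = √100 = 10
|SP| = √((-14)² + (0)²) = √196 = 14
Perimeter = 10 + 14 + 10 + 14 = 48.

48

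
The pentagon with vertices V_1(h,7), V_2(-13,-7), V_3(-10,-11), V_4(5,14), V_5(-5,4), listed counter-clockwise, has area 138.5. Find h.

Write out the shoelace sum; only the two edges meeting at V_1 involve h:
2·Area = [((-5)·7 − h·4) + (h·(-7) − (-13)·7)] + 78
       = -11·h + 134 = 277
⇒ h = -13.

-13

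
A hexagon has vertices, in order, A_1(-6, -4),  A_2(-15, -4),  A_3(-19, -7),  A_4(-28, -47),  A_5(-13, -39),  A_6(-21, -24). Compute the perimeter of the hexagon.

114

|A_1A_2| = √((-9)² + (0)²) = √81 = 9
|A_2A_3| = √((-4)² + (-3)²) = √25 = 5
|A_3A_4| = √((-9)² + (-40)²) = √1681 = 41
|A_4A_5| = √((15)² + (8)²) = √289 = 17
|A_5A_6| = √((-8)² + (15)²) = √289 = 17
|A_6A_1| = √((15)² + (20)²) = √625 = 25
Perimeter = 9 + 5 + 41 + 17 + 17 + 25 = 114.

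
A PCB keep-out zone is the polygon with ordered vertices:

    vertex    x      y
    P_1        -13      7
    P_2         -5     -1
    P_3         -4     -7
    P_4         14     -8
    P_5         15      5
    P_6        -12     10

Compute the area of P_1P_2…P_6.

327.5

Apply the shoelace formula: 2A = Σ (x_i·y_{i+1} − x_{i+1}·y_i), indices taken mod 6.
Σ = (48) + (31) + (130) + (190) + (210) + (46) = 655
Area = |Σ|/2 = 327.5.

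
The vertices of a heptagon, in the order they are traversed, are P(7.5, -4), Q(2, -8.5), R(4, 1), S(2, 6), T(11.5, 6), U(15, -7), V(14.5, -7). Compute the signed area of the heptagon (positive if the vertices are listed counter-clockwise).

-117.125

Apply the shoelace (surveyor's) formula: 2A = Σ (x_i·y_{i+1} − x_{i+1}·y_i), indices taken mod 7.
Σ = (-55.75) + (36) + (22) + (-57) + (-170.5) + (-3.5) + (-5.5) = -234.25
Signed area = Σ/2 = -117.125 (negative ⇒ clockwise traversal).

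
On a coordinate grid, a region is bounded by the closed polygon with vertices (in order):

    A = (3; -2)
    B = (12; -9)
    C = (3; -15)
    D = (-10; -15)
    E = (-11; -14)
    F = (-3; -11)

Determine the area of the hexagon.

129

Apply the shoelace formula: 2A = Σ (x_i·y_{i+1} − x_{i+1}·y_i), indices taken mod 6.
Σ = (-3) + (-153) + (-195) + (-25) + (79) + (39) = -258
Area = |Σ|/2 = 129.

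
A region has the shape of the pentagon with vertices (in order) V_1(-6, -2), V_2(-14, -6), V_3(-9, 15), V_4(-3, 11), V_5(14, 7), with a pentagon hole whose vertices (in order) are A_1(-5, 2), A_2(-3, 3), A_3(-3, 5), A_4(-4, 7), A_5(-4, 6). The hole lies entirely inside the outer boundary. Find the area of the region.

230.5

Outer boundary:
Σ = (8) + (-264) + (-54) + (-175) + (14) = -471
Area = |Σ|/2 = 235.5.
Hole:
A_1→A_2: (-5)(3) − (-3)(2) = -9
A_2→A_3: (-3)(5) − (-3)(3) = -6
A_3→A_4: (-3)(7) − (-4)(5) = -1
A_4→A_5: (-4)(6) − (-4)(7) = 4
A_5→A_1: (-4)(2) − (-5)(6) = 22
Σ = 10
Area = |Σ|/2 = 5.
Net area = 235.5 − 5 = 230.5.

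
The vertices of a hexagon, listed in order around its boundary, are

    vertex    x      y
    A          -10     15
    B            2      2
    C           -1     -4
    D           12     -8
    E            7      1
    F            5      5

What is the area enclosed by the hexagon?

111.5

Apply the shoelace formula: 2A = Σ (x_i·y_{i+1} − x_{i+1}·y_i), indices taken mod 6.
A→B: (-10)(2) − (2)(15) = -50
B→C: (2)(-4) − (-1)(2) = -6
C→D: (-1)(-8) − (12)(-4) = 56
D→E: (12)(1) − (7)(-8) = 68
E→F: (7)(5) − (5)(1) = 30
F→A: (5)(15) − (-10)(5) = 125
Σ = 223
Area = |Σ|/2 = 111.5.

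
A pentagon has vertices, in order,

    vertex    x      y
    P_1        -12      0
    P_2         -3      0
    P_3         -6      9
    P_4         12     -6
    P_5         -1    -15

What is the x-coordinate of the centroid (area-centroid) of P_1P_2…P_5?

Apply Gauss's area formula. First the cross-terms c_i = x_i·y_{i+1} − x_{i+1}·y_i:
  0, -27, -72, -186, -180  ⇒  2A = -465, A = -232.5.
Then Σ (x_i + x_{i+1})·c_i = 105, so x̄ = 105 / (6·(-232.5)) = -7/93.

-7/93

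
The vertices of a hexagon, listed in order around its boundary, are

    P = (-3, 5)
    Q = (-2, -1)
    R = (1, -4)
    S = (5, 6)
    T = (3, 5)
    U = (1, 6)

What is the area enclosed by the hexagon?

Apply the shoelace formula: 2A = Σ (x_i·y_{i+1} − x_{i+1}·y_i), indices taken mod 6.
Cross-terms: 13, 9, 26, 7, 13, 23  ⇒  Σ = 91
Area = |Σ|/2 = 45.5.

45.5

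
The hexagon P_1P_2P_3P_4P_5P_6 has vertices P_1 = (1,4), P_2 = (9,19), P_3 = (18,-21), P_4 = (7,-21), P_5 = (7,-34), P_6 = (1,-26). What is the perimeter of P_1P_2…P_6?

|P_1P_2| = √((8)² + (15)²) = √289 = 17
|P_2P_3| = √((9)² + (-40)²) = √1681 = 41
|P_3P_4| = √((-11)² + (0)²) = √121 = 11
|P_4P_5| = √((0)² + (-13)²) = √169 = 13
|P_5P_6| = √((-6)² + (8)²) = √100 = 10
|P_6P_1| = √((0)² + (30)²) = √900 = 30
Perimeter = 17 + 41 + 11 + 13 + 10 + 30 = 122.

122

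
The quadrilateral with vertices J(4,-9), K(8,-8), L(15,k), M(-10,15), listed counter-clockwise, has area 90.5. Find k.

The doubled signed area Σ (x_i y_{i+1} − x_{i+1} y_i) is linear in k.
With k=0 it equals 415; the coefficient of k is 18 (from the two edges through L).
So 18·k + 415 = 2·90.5 = 181 ⇒ k = -13.

-13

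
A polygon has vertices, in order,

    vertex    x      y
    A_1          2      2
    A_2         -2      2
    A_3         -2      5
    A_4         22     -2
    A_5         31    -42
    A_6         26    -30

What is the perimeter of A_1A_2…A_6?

126

|A_1A_2| = √((-4)² + (0)²) = √16 = 4
|A_2A_3| = √((0)² + (3)²) = √9 = 3
|A_3A_4| = √((24)² + (-7)²) = √625 = 25
|A_4A_5| = √((9)² + (-40)²) = √1681 = 41
|A_5A_6| = √((-5)² + (12)²) = √169 = 13
|A_6A_1| = √((-24)² + (32)²) = √1600 = 40
Perimeter = 4 + 3 + 25 + 41 + 13 + 40 = 126.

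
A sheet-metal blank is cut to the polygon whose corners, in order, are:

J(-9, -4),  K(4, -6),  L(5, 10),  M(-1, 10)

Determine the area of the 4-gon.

Σ = (70) + (70) + (60) + (94) = 294
Area = |Σ|/2 = 147.

147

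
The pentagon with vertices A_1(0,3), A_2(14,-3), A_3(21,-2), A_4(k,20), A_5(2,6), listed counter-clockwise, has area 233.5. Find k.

11

Write out the shoelace sum; only the two edges meeting at A_4 involve k:
2·Area = [(21·20 − k·(-2)) + (k·6 − 2·20)] + -1
       = 8·k + 379 = 467
⇒ k = 11.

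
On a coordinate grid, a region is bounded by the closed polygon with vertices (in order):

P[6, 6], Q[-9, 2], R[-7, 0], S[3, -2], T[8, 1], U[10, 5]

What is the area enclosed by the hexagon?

86.5

Σ = (66) + (14) + (14) + (19) + (30) + (30) = 173
Area = |Σ|/2 = 86.5.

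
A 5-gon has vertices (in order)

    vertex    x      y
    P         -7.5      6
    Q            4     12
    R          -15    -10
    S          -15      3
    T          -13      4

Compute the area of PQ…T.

Apply Gauss's area formula: 2A = Σ (x_i·y_{i+1} − x_{i+1}·y_i), indices taken mod 5.
Cross-terms: -114, 140, -195, -21, -48  ⇒  Σ = -238
Area = |Σ|/2 = 119.

119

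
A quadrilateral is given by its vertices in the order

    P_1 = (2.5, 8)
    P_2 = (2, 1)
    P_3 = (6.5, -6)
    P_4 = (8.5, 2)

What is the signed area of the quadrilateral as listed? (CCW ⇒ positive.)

47.5

Apply the surveyor's formula: 2A = Σ (x_i·y_{i+1} − x_{i+1}·y_i), indices taken mod 4.
P_1→P_2: (2.5)(1) − (2)(8) = -13.5
P_2→P_3: (2)(-6) − (6.5)(1) = -18.5
P_3→P_4: (6.5)(2) − (8.5)(-6) = 64
P_4→P_1: (8.5)(8) − (2.5)(2) = 63
Σ = 95
Signed area = Σ/2 = 47.5 (positive ⇒ counter-clockwise traversal).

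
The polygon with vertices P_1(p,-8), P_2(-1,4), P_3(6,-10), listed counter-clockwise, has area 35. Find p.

10

Write out the shoelace sum; only the two edges meeting at P_1 involve p:
2·Area = [(6·(-8) − p·(-10)) + (p·4 − (-1)·(-8))] + -14
       = 14·p + -70 = 70
⇒ p = 10.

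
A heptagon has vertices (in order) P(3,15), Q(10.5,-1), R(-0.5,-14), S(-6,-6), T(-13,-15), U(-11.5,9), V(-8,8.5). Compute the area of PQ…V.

Apply Gauss's area formula: 2A = Σ (x_i·y_{i+1} − x_{i+1}·y_i), indices taken mod 7.
Σ = (-160.5) + (-147.5) + (-81) + (12) + (-289.5) + (-25.75) + (-145.5) = -837.75
Area = |Σ|/2 = 418.875.

418.875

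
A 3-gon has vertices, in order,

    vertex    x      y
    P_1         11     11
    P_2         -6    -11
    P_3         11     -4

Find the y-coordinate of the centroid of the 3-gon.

Apply the shoelace formula. First the cross-terms c_i = x_i·y_{i+1} − x_{i+1}·y_i:
  -55, 145, 165  ⇒  2A = 255, A = 127.5.
Then Σ (y_i + y_{i+1})·c_i = -1020, so ȳ = -1020 / (6·127.5) = -4/3.

-4/3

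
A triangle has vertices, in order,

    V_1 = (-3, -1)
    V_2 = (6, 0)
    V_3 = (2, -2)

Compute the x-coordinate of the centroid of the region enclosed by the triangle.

5/3

Apply the surveyor's formula. First the cross-terms c_i = x_i·y_{i+1} − x_{i+1}·y_i:
  6, -12, -8  ⇒  2A = -14, A = -7.
Then Σ (x_i + x_{i+1})·c_i = -70, so x̄ = -70 / (6·(-7)) = 5/3.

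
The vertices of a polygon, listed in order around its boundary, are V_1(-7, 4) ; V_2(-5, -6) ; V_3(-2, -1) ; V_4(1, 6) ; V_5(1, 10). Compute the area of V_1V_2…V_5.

61

Apply the shoelace formula: 2A = Σ (x_i·y_{i+1} − x_{i+1}·y_i), indices taken mod 5.
Cross-terms: 62, -7, -11, 4, 74  ⇒  Σ = 122
Area = |Σ|/2 = 61.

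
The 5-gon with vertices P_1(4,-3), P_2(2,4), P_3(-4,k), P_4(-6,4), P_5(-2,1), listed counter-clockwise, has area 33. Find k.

5

The doubled signed area Σ (x_i y_{i+1} − x_{i+1} y_i) is linear in k.
With k=0 it equals 26; the coefficient of k is 8 (from the two edges through P_3).
So 8·k + 26 = 2·33 = 66 ⇒ k = 5.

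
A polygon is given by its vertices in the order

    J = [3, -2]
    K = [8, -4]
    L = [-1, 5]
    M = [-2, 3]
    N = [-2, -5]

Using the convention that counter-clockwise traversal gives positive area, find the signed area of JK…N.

41

Apply the surveyor's formula: 2A = Σ (x_i·y_{i+1} − x_{i+1}·y_i), indices taken mod 5.
J→K: (3)(-4) − (8)(-2) = 4
K→L: (8)(5) − (-1)(-4) = 36
L→M: (-1)(3) − (-2)(5) = 7
M→N: (-2)(-5) − (-2)(3) = 16
N→J: (-2)(-2) − (3)(-5) = 19
Σ = 82
Signed area = Σ/2 = 41 (positive ⇒ counter-clockwise traversal).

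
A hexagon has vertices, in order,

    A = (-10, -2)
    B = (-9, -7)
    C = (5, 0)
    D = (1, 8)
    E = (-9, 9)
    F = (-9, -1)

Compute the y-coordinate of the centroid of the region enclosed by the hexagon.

280/153

Apply Gauss's area formula. First the cross-terms c_i = x_i·y_{i+1} − x_{i+1}·y_i:
  52, 35, 40, 81, 90, 8  ⇒  2A = 306, A = 153.
Then Σ (y_i + y_{i+1})·c_i = 1680, so ȳ = 1680 / (6·153) = 280/153.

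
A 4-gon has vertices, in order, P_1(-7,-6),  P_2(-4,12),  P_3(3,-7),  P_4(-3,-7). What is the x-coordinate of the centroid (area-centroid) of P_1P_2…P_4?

-502/189

Apply the shoelace formula. First the cross-terms c_i = x_i·y_{i+1} − x_{i+1}·y_i:
  -108, -8, -42, -31  ⇒  2A = -189, A = -94.5.
Then Σ (x_i + x_{i+1})·c_i = 1506, so x̄ = 1506 / (6·(-94.5)) = -502/189.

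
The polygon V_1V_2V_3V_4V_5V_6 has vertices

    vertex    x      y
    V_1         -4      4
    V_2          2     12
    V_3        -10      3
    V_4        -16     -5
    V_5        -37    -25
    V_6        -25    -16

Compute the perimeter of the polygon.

108

|V_1V_2| = √((6)² + (8)²) = √100 = 10
|V_2V_3| = √((-12)² + (-9)²) = √225 = 15
|V_3V_4| = √((-6)² + (-8)²) = √100 = 10
|V_4V_5| = √((-21)² + (-20)²) = √841 = 29
|V_5V_6| = √((12)² + (9)²) = √225 = 15
|V_6V_1| = √((21)² + (20)²) = √841 = 29
Perimeter = 10 + 15 + 10 + 29 + 15 + 29 = 108.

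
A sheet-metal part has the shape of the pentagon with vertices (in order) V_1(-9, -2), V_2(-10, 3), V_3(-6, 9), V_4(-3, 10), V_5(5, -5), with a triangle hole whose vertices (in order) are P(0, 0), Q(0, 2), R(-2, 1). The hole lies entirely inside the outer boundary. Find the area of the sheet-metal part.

Outer boundary:
Σ = (-47) + (-72) + (-33) + (-35) + (-55) = -242
Area = |Σ|/2 = 121.
Hole:
Apply the shoelace formula: 2A = Σ (x_i·y_{i+1} − x_{i+1}·y_i), indices taken mod 3.
Σ = (0) + (4) + (0) = 4
Area = |Σ|/2 = 2.
Net area = 121 − 2 = 119.

119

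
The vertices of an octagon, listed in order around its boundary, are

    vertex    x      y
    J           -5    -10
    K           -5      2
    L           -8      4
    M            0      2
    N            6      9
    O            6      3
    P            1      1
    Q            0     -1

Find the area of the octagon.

J→K: (-5)(2) − (-5)(-10) = -60
K→L: (-5)(4) − (-8)(2) = -4
L→M: (-8)(2) − (0)(4) = -16
M→N: (0)(9) − (6)(2) = -12
N→O: (6)(3) − (6)(9) = -36
O→P: (6)(1) − (1)(3) = 3
P→Q: (1)(-1) − (0)(1) = -1
Q→J: (0)(-10) − (-5)(-1) = -5
Σ = -131
Area = |Σ|/2 = 65.5.

65.5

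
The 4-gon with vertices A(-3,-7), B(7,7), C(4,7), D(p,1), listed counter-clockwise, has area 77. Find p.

-7

The doubled signed area Σ (x_i y_{i+1} − x_{i+1} y_i) is linear in p.
With p=0 it equals 56; the coefficient of p is -14 (from the two edges through D).
So -14·p + 56 = 2·77 = 154 ⇒ p = -7.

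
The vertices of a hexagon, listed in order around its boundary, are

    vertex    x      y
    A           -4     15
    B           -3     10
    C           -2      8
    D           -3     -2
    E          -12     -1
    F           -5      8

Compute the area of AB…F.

68

Σ = (5) + (-4) + (28) + (-21) + (-101) + (-43) = -136
Area = |Σ|/2 = 68.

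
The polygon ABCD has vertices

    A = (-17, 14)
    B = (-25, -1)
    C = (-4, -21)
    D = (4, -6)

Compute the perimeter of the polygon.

92

|AB| = √((-8)² + (-15)²) = √289 = 17
|BC| = √((21)² + (-20)²) = √841 = 29
|CD| = √((8)² + (15)²) = √289 = 17
|DA| = √((-21)² + (20)²) = √841 = 29
Perimeter = 17 + 29 + 17 + 29 = 92.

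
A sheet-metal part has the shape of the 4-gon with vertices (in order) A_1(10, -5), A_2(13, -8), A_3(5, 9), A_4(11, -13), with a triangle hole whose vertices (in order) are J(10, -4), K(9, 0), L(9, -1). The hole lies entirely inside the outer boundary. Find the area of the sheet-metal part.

26

Outer boundary:
Apply the shoelace (surveyor's) formula: 2A = Σ (x_i·y_{i+1} − x_{i+1}·y_i), indices taken mod 4.
Cross-terms: -15, 157, -164, 75  ⇒  Σ = 53
Area = |Σ|/2 = 26.5.
Hole:
Apply the shoelace (surveyor's) formula: 2A = Σ (x_i·y_{i+1} − x_{i+1}·y_i), indices taken mod 3.
Σ = (36) + (-9) + (-26) = 1
Area = |Σ|/2 = 0.5.
Net area = 26.5 − 0.5 = 26.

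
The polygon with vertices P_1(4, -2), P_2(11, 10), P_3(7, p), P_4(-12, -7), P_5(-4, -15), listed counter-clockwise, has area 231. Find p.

The doubled signed area Σ (x_i y_{i+1} − x_{i+1} y_i) is linear in p.
With p=0 it equals 163; the coefficient of p is 23 (from the two edges through P_3).
So 23·p + 163 = 2·231 = 462 ⇒ p = 13.

13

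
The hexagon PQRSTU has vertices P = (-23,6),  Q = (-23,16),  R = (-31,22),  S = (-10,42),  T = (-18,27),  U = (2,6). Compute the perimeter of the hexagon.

|PQ| = √((0)² + (10)²) = √100 = 10
|QR| = √((-8)² + (6)²) = √100 = 10
|RS| = √((21)² + (20)²) = √841 = 29
|ST| = √((-8)² + (-15)²) = √289 = 17
|TU| = √((20)² + (-21)²) = √841 = 29
|UP| = √((-25)² + (0)²) = √625 = 25
Perimeter = 10 + 10 + 29 + 17 + 29 + 25 = 120.

120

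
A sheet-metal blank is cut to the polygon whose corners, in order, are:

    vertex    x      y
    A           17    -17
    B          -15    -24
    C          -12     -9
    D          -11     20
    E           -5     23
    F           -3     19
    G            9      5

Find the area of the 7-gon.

879

Apply Gauss's area formula: 2A = Σ (x_i·y_{i+1} − x_{i+1}·y_i), indices taken mod 7.
Σ = (-663) + (-153) + (-339) + (-153) + (-26) + (-186) + (-238) = -1758
Area = |Σ|/2 = 879.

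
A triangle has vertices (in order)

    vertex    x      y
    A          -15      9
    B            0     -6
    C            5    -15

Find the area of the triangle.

30

Apply the shoelace formula: 2A = Σ (x_i·y_{i+1} − x_{i+1}·y_i), indices taken mod 3.
Σ = (90) + (30) + (-180) = -60
Area = |Σ|/2 = 30.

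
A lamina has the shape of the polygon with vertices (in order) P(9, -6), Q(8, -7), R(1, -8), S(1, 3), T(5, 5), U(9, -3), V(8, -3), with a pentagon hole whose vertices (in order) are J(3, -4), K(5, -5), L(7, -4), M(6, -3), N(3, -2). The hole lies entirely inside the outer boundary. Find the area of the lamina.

70.5

Outer boundary:
Apply Gauss's area formula: 2A = Σ (x_i·y_{i+1} − x_{i+1}·y_i), indices taken mod 7.
Σ = (-15) + (-57) + (11) + (-10) + (-60) + (-3) + (-21) = -155
Area = |Σ|/2 = 77.5.
Hole:
Σ = (5) + (15) + (3) + (-3) + (-6) = 14
Area = |Σ|/2 = 7.
Net area = 77.5 − 7 = 70.5.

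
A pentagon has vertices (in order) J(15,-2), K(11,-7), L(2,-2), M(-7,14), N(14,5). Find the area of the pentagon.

Apply the surveyor's formula: 2A = Σ (x_i·y_{i+1} − x_{i+1}·y_i), indices taken mod 5.
Σ = (-83) + (-8) + (14) + (-231) + (-103) = -411
Area = |Σ|/2 = 205.5.

205.5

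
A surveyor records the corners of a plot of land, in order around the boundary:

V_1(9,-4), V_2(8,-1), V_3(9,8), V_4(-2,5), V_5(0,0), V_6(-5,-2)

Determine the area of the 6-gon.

97.5

Apply Gauss's area formula: 2A = Σ (x_i·y_{i+1} − x_{i+1}·y_i), indices taken mod 6.
Cross-terms: 23, 73, 61, 0, 0, 38  ⇒  Σ = 195
Area = |Σ|/2 = 97.5.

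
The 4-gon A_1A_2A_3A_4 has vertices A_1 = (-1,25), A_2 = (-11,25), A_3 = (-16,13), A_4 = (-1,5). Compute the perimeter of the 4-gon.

|A_1A_2| = √((-10)² + (0)²) = √100 = 10
|A_2A_3| = √((-5)² + (-12)²) = √169 = 13
|A_3A_4| = √((15)² + (-8)²) = √289 = 17
|A_4A_1| = √((0)² + (20)²) = √400 = 20
Perimeter = 10 + 13 + 17 + 20 = 60.

60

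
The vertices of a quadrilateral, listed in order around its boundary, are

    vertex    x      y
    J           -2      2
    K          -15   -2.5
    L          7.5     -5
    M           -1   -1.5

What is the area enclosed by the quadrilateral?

Σ = (35) + (93.75) + (-16.25) + (-5) = 107.5
Area = |Σ|/2 = 53.75.

53.75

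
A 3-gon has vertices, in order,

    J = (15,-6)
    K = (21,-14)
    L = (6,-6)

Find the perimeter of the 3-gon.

36

|JK| = √((6)² + (-8)²) = √100 = 10
|KL| = √((-15)² + (8)²) = √289 = 17
|LJ| = √((9)² + (0)²) = √81 = 9
Perimeter = 10 + 17 + 9 = 36.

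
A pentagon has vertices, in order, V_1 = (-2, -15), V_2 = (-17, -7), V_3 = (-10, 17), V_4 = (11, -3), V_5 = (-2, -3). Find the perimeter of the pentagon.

|V_1V_2| = √((-15)² + (8)²) = √289 = 17
|V_2V_3| = √((7)² + (24)²) = √625 = 25
|V_3V_4| = √((21)² + (-20)²) = √841 = 29
|V_4V_5| = √((-13)² + (0)²) = √169 = 13
|V_5V_1| = √((0)² + (-12)²) = √144 = 12
Perimeter = 17 + 25 + 29 + 13 + 12 = 96.

96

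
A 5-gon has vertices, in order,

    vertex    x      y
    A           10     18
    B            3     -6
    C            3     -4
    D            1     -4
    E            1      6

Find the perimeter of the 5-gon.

|AB| = √((-7)² + (-24)²) = √625 = 25
|BC| = √((0)² + (2)²) = √4 = 2
|CD| = √((-2)² + (0)²) = √4 = 2
|DE| = √((0)² + (10)²) = √100 = 10
|EA| = √((9)² + (12)²) = √225 = 15
Perimeter = 25 + 2 + 2 + 10 + 15 = 54.

54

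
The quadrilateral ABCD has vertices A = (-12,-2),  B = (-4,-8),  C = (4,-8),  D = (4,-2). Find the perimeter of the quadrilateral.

40

|AB| = √((8)² + (-6)²) = √100 = 10
|BC| = √((8)² + (0)²) = √64 = 8
|CD| = √((0)² + (6)²) = √36 = 6
|DA| = √((-16)² + (0)²) = √256 = 16
Perimeter = 10 + 8 + 6 + 16 = 40.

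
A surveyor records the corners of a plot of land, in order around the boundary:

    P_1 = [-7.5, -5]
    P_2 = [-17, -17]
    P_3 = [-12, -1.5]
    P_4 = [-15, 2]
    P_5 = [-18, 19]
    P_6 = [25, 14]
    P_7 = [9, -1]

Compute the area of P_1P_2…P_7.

Apply Gauss's area formula: 2A = Σ (x_i·y_{i+1} − x_{i+1}·y_i), indices taken mod 7.
Σ = (42.5) + (-178.5) + (-46.5) + (-249) + (-727) + (-151) + (-52.5) = -1362
Area = |Σ|/2 = 681.

681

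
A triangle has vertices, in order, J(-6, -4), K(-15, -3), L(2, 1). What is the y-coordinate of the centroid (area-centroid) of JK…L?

-2

Apply Gauss's area formula. First the cross-terms c_i = x_i·y_{i+1} − x_{i+1}·y_i:
  -42, -9, -2  ⇒  2A = -53, A = -26.5.
Then Σ (y_i + y_{i+1})·c_i = 318, so ȳ = 318 / (6·(-26.5)) = -2.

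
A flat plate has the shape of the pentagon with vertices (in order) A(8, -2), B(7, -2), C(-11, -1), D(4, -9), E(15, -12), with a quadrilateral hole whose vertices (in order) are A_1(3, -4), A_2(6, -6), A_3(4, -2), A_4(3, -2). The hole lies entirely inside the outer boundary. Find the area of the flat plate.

Outer boundary:
Apply Gauss's area formula: 2A = Σ (x_i·y_{i+1} − x_{i+1}·y_i), indices taken mod 5.
Cross-terms: -2, -29, 103, 87, 66  ⇒  Σ = 225
Area = |Σ|/2 = 112.5.
Hole:
Apply the surveyor's formula: 2A = Σ (x_i·y_{i+1} − x_{i+1}·y_i), indices taken mod 4.
Cross-terms: 6, 12, -2, -6  ⇒  Σ = 10
Area = |Σ|/2 = 5.
Net area = 112.5 − 5 = 107.5.

107.5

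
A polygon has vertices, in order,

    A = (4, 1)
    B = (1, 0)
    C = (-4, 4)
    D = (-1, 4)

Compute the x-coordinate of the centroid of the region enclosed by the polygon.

4/39

Apply the surveyor's formula. First the cross-terms c_i = x_i·y_{i+1} − x_{i+1}·y_i:
  -1, 4, -12, -17  ⇒  2A = -26, A = -13.
Then Σ (x_i + x_{i+1})·c_i = -8, so x̄ = -8 / (6·(-13)) = 4/39.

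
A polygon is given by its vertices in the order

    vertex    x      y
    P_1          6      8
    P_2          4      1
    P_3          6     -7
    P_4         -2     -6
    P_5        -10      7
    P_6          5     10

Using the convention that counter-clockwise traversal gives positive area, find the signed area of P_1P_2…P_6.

Cross-terms: -26, -34, -50, -74, -135, -20  ⇒  Σ = -339
Signed area = Σ/2 = -169.5 (negative ⇒ clockwise traversal).

-169.5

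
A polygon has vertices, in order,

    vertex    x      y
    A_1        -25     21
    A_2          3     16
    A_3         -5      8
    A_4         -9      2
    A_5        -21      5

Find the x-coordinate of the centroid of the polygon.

Apply the surveyor's formula. First the cross-terms c_i = x_i·y_{i+1} − x_{i+1}·y_i:
  -463, 104, 62, -3, -316  ⇒  2A = -616, A = -308.
Then Σ (x_i + x_{i+1})·c_i = 23736, so x̄ = 23736 / (6·(-308)) = -989/77.

-989/77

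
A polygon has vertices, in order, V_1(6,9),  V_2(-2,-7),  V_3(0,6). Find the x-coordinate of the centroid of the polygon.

4/3

Apply the surveyor's formula. First the cross-terms c_i = x_i·y_{i+1} − x_{i+1}·y_i:
  -24, -12, -36  ⇒  2A = -72, A = -36.
Then Σ (x_i + x_{i+1})·c_i = -288, so x̄ = -288 / (6·(-36)) = 4/3.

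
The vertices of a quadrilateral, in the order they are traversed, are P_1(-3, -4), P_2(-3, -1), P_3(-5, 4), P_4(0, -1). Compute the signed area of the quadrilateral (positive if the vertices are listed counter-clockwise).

Apply the shoelace (surveyor's) formula: 2A = Σ (x_i·y_{i+1} − x_{i+1}·y_i), indices taken mod 4.
Σ = (-9) + (-17) + (5) + (-3) = -24
Signed area = Σ/2 = -12 (negative ⇒ clockwise traversal).

-12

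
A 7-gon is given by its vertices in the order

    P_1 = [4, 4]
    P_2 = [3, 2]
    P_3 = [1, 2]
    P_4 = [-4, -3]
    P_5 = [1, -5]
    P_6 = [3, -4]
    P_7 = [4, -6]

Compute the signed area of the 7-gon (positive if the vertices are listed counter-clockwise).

38.5

Apply the surveyor's formula: 2A = Σ (x_i·y_{i+1} − x_{i+1}·y_i), indices taken mod 7.
Σ = (-4) + (4) + (5) + (23) + (11) + (-2) + (40) = 77
Signed area = Σ/2 = 38.5 (positive ⇒ counter-clockwise traversal).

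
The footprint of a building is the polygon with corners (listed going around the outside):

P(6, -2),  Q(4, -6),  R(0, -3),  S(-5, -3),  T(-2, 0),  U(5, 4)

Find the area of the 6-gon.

Apply Gauss's area formula: 2A = Σ (x_i·y_{i+1} − x_{i+1}·y_i), indices taken mod 6.
Cross-terms: -28, -12, -15, -6, -8, -34  ⇒  Σ = -103
Area = |Σ|/2 = 51.5.

51.5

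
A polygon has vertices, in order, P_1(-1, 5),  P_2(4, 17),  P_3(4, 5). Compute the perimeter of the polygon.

|P_1P_2| = √((5)² + (12)²) = √169 = 13
|P_2P_3| = √((0)² + (-12)²) = √144 = 12
|P_3P_1| = √((-5)² + (0)²) = √25 = 5
Perimeter = 13 + 12 + 5 = 30.

30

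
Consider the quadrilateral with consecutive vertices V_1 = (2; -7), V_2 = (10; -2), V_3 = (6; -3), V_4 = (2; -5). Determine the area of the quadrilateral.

V_1→V_2: (2)(-2) − (10)(-7) = 66
V_2→V_3: (10)(-3) − (6)(-2) = -18
V_3→V_4: (6)(-5) − (2)(-3) = -24
V_4→V_1: (2)(-7) − (2)(-5) = -4
Σ = 20
Area = |Σ|/2 = 10.

10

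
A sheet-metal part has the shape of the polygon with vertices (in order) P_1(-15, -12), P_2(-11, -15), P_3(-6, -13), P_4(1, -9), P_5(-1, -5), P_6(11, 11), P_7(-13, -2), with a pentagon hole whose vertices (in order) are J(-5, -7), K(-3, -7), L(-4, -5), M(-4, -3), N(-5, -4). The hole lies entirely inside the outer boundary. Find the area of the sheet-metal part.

240.5

Outer boundary:
Σ = (93) + (53) + (67) + (-14) + (44) + (121) + (126) = 490
Area = |Σ|/2 = 245.
Hole:
Σ = (14) + (-13) + (-8) + (1) + (15) = 9
Area = |Σ|/2 = 4.5.
Net area = 245 − 4.5 = 240.5.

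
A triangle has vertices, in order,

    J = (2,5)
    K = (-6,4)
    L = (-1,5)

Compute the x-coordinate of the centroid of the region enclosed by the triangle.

Apply the shoelace formula. First the cross-terms c_i = x_i·y_{i+1} − x_{i+1}·y_i:
  38, -26, -15  ⇒  2A = -3, A = -1.5.
Then Σ (x_i + x_{i+1})·c_i = 15, so x̄ = 15 / (6·(-1.5)) = -5/3.

-5/3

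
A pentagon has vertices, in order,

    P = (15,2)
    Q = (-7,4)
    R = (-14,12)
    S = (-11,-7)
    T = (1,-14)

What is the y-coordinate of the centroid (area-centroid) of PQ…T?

Apply the shoelace (surveyor's) formula. First the cross-terms c_i = x_i·y_{i+1} − x_{i+1}·y_i:
  74, -28, 230, 161, 212  ⇒  2A = 649, A = 324.5.
Then Σ (y_i + y_{i+1})·c_i = -4779, so ȳ = -4779 / (6·324.5) = -27/11.

-27/11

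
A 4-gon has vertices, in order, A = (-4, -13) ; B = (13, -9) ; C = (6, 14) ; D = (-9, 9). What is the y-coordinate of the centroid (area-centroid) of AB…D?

Apply the shoelace formula. First the cross-terms c_i = x_i·y_{i+1} − x_{i+1}·y_i:
  205, 236, 180, 153  ⇒  2A = 774, A = 387.
Then Σ (y_i + y_{i+1})·c_i = 198, so ȳ = 198 / (6·387) = 11/129.

11/129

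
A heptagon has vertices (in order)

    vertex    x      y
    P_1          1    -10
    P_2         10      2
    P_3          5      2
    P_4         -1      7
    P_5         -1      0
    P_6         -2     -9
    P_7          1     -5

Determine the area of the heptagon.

89.5

Σ = (102) + (10) + (37) + (7) + (9) + (19) + (-5) = 179
Area = |Σ|/2 = 89.5.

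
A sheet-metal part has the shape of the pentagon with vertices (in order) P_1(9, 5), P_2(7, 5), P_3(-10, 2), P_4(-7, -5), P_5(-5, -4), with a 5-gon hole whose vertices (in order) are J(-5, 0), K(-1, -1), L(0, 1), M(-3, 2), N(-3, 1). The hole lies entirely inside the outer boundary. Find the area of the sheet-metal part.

Outer boundary:
Σ = (10) + (64) + (64) + (3) + (11) = 152
Area = |Σ|/2 = 76.
Hole:
Σ = (5) + (-1) + (3) + (3) + (5) = 15
Area = |Σ|/2 = 7.5.
Net area = 76 − 7.5 = 68.5.

68.5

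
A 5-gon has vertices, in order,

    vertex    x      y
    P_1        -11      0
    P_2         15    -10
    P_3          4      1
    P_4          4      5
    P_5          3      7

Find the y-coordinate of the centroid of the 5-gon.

Apply the shoelace formula. First the cross-terms c_i = x_i·y_{i+1} − x_{i+1}·y_i:
  110, 55, 16, 13, 77  ⇒  2A = 271, A = 135.5.
Then Σ (y_i + y_{i+1})·c_i = -804, so ȳ = -804 / (6·135.5) = -268/271.

-268/271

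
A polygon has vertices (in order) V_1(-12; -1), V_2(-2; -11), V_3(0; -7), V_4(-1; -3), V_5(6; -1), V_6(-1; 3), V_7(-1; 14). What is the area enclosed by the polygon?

165.5

Apply the surveyor's formula: 2A = Σ (x_i·y_{i+1} − x_{i+1}·y_i), indices taken mod 7.
V_1→V_2: (-12)(-11) − (-2)(-1) = 130
V_2→V_3: (-2)(-7) − (0)(-11) = 14
V_3→V_4: (0)(-3) − (-1)(-7) = -7
V_4→V_5: (-1)(-1) − (6)(-3) = 19
V_5→V_6: (6)(3) − (-1)(-1) = 17
V_6→V_7: (-1)(14) − (-1)(3) = -11
V_7→V_1: (-1)(-1) − (-12)(14) = 169
Σ = 331
Area = |Σ|/2 = 165.5.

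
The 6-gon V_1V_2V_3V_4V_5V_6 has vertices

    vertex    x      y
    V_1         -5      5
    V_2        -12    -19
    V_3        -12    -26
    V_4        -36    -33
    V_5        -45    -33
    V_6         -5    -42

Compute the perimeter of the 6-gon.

|V_1V_2| = √((-7)² + (-24)²) = √625 = 25
|V_2V_3| = √((0)² + (-7)²) = √49 = 7
|V_3V_4| = √((-24)² + (-7)²) = √625 = 25
|V_4V_5| = √((-9)² + (0)²) = √81 = 9
|V_5V_6| = √((40)² + (-9)²) = √1681 = 41
|V_6V_1| = √((0)² + (47)²) = √2209 = 47
Perimeter = 25 + 7 + 25 + 9 + 41 + 47 = 154.

154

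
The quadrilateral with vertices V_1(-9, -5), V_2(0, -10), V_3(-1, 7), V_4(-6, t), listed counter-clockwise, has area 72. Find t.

The doubled signed area Σ (x_i y_{i+1} − x_{i+1} y_i) is linear in t.
With t=0 it equals 152; the coefficient of t is 8 (from the two edges through V_4).
So 8·t + 152 = 2·72 = 144 ⇒ t = -1.

-1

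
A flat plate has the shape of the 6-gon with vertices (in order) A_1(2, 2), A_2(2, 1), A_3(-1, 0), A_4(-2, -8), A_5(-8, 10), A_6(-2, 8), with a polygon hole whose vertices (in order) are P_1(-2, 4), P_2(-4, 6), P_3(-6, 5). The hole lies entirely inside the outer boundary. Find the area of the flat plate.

67.5

Outer boundary:
Apply the shoelace (surveyor's) formula: 2A = Σ (x_i·y_{i+1} − x_{i+1}·y_i), indices taken mod 6.
Σ = (-2) + (1) + (8) + (-84) + (-44) + (-20) = -141
Area = |Σ|/2 = 70.5.
Hole:
Σ = (4) + (16) + (-14) = 6
Area = |Σ|/2 = 3.
Net area = 70.5 − 3 = 67.5.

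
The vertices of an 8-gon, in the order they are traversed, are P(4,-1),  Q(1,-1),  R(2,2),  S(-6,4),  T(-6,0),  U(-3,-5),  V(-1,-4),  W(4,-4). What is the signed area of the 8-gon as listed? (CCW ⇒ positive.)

57

P→Q: (4)(-1) − (1)(-1) = -3
Q→R: (1)(2) − (2)(-1) = 4
R→S: (2)(4) − (-6)(2) = 20
S→T: (-6)(0) − (-6)(4) = 24
T→U: (-6)(-5) − (-3)(0) = 30
U→V: (-3)(-4) − (-1)(-5) = 7
V→W: (-1)(-4) − (4)(-4) = 20
W→P: (4)(-1) − (4)(-4) = 12
Σ = 114
Signed area = Σ/2 = 57 (positive ⇒ counter-clockwise traversal).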